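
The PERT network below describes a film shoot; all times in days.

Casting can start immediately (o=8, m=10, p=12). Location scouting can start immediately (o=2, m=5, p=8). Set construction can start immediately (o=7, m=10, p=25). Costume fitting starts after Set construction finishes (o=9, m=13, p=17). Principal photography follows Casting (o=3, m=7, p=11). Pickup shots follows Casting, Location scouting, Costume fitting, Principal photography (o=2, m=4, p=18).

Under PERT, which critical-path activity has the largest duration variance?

te_Casting = (8 + 4·10 + 12)/6 = 60/6 = 10; σ²_Casting = ((12−8)/6)² = 0.444
te_Location scouting = (2 + 4·5 + 8)/6 = 30/6 = 5; σ²_Location scouting = ((8−2)/6)² = 1.000
te_Set construction = (7 + 4·10 + 25)/6 = 72/6 = 12; σ²_Set construction = ((25−7)/6)² = 9.000
te_Costume fitting = (9 + 4·13 + 17)/6 = 78/6 = 13; σ²_Costume fitting = ((17−9)/6)² = 1.778
te_Principal photography = (3 + 4·7 + 11)/6 = 42/6 = 7; σ²_Principal photography = ((11−3)/6)² = 1.778
te_Pickup shots = (2 + 4·4 + 18)/6 = 36/6 = 6; σ²_Pickup shots = ((18−2)/6)² = 7.111

Forward pass:
ES_Casting = 0; EF_Casting = 10
ES_Location scouting = 0; EF_Location scouting = 5
ES_Set construction = 0; EF_Set construction = 12
ES_Costume fitting = 12; EF_Costume fitting = 12+13 = 25
ES_Principal photography = 10; EF_Principal photography = 10+7 = 17
ES_Pickup shots = max(EF_Casting=10, EF_Location scouting=5, EF_Costume fitting=25, EF_Principal photography=17) = 25; EF_Pickup shots = 25+6 = 31
Expected project duration μ = 31 days. Critical path: Set construction → Costume fitting → Pickup shots.

Variances on critical path: σ²_Set construction=9.000, σ²_Costume fitting=1.778, σ²_Pickup shots=7.111.
Largest is σ²_Set construction = 9.000.

Set construction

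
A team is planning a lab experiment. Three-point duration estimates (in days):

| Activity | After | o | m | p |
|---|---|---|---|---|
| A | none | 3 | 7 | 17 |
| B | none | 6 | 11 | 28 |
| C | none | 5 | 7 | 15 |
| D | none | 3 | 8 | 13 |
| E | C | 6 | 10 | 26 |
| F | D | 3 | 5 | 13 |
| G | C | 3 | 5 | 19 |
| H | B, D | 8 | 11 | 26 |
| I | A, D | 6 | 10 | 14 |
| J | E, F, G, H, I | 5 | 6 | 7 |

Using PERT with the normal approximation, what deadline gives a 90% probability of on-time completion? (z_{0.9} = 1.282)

te_A = (3 + 4·7 + 17)/6 = 48/6 = 8; σ²_A = ((17−3)/6)² = 5.444
te_B = (6 + 4·11 + 28)/6 = 78/6 = 13; σ²_B = ((28−6)/6)² = 13.444
te_C = (5 + 4·7 + 15)/6 = 48/6 = 8; σ²_C = ((15−5)/6)² = 2.778
te_D = (3 + 4·8 + 13)/6 = 48/6 = 8; σ²_D = ((13−3)/6)² = 2.778
te_E = (6 + 4·10 + 26)/6 = 72/6 = 12; σ²_E = ((26−6)/6)² = 11.111
te_F = (3 + 4·5 + 13)/6 = 36/6 = 6; σ²_F = ((13−3)/6)² = 2.778
te_G = (3 + 4·5 + 19)/6 = 42/6 = 7; σ²_G = ((19−3)/6)² = 7.111
te_H = (8 + 4·11 + 26)/6 = 78/6 = 13; σ²_H = ((26−8)/6)² = 9.000
te_I = (6 + 4·10 + 14)/6 = 60/6 = 10; σ²_I = ((14−6)/6)² = 1.778
te_J = (5 + 4·6 + 7)/6 = 36/6 = 6; σ²_J = ((7−5)/6)² = 0.111

Forward pass:
ES_A = 0; EF_A = 8
ES_B = 0; EF_B = 13
ES_C = 0; EF_C = 8
ES_D = 0; EF_D = 8
ES_E = 8; EF_E = 8+12 = 20
ES_F = 8; EF_F = 8+6 = 14
ES_G = 8; EF_G = 8+7 = 15
ES_H = max(EF_B=13, EF_D=8) = 13; EF_H = 13+13 = 26
ES_I = max(EF_A=8, EF_D=8) = 8; EF_I = 8+10 = 18
ES_J = max(EF_E=20, EF_F=14, EF_G=15, EF_H=26, EF_I=18) = 26; EF_J = 26+6 = 32
Expected project duration μ = 32 days. Critical path: B → H → J.

Variance along critical path = 13.444 + 9.000 + 0.111 = 22.556; σ = 4.749 days.
D = μ + z·σ = 32 + 1.282·4.749 = 38.1 days

38.1 days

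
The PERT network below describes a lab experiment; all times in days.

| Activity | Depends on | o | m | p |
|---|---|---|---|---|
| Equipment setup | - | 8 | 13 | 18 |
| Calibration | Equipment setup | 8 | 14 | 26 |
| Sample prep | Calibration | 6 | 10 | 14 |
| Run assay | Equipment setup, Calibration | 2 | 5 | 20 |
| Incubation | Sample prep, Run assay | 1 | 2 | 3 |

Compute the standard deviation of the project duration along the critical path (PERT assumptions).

3.70 days

te_Equipment setup = (8 + 4·13 + 18)/6 = 78/6 = 13; σ²_Equipment setup = ((18−8)/6)² = 2.778
te_Calibration = (8 + 4·14 + 26)/6 = 90/6 = 15; σ²_Calibration = ((26−8)/6)² = 9.000
te_Sample prep = (6 + 4·10 + 14)/6 = 60/6 = 10; σ²_Sample prep = ((14−6)/6)² = 1.778
te_Run assay = (2 + 4·5 + 20)/6 = 42/6 = 7; σ²_Run assay = ((20−2)/6)² = 9.000
te_Incubation = (1 + 4·2 + 3)/6 = 12/6 = 2; σ²_Incubation = ((3−1)/6)² = 0.111

Forward pass:
ES_Equipment setup = 0; EF_Equipment setup = 13
ES_Calibration = 13; EF_Calibration = 13+15 = 28
ES_Sample prep = 28; EF_Sample prep = 28+10 = 38
ES_Run assay = max(EF_Equipment setup=13, EF_Calibration=28) = 28; EF_Run assay = 28+7 = 35
ES_Incubation = max(EF_Sample prep=38, EF_Run assay=35) = 38; EF_Incubation = 38+2 = 40
Expected project duration μ = 40 days. Critical path: Equipment setup → Calibration → Sample prep → Incubation.

Variance along critical path = 2.778 + 9.000 + 1.778 + 0.111 = 13.667
σ = √13.667 = 3.697 days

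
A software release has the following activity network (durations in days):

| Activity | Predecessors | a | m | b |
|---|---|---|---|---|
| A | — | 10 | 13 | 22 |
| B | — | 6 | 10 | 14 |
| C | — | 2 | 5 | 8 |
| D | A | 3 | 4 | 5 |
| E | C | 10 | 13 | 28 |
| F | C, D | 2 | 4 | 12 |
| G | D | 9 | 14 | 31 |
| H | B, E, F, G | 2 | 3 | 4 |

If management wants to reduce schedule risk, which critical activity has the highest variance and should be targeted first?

G

te_A = (10 + 4·13 + 22)/6 = 84/6 = 14; σ²_A = ((22−10)/6)² = 4.000
te_B = (6 + 4·10 + 14)/6 = 60/6 = 10; σ²_B = ((14−6)/6)² = 1.778
te_C = (2 + 4·5 + 8)/6 = 30/6 = 5; σ²_C = ((8−2)/6)² = 1.000
te_D = (3 + 4·4 + 5)/6 = 24/6 = 4; σ²_D = ((5−3)/6)² = 0.111
te_E = (10 + 4·13 + 28)/6 = 90/6 = 15; σ²_E = ((28−10)/6)² = 9.000
te_F = (2 + 4·4 + 12)/6 = 30/6 = 5; σ²_F = ((12−2)/6)² = 2.778
te_G = (9 + 4·14 + 31)/6 = 96/6 = 16; σ²_G = ((31−9)/6)² = 13.444
te_H = (2 + 4·3 + 4)/6 = 18/6 = 3; σ²_H = ((4−2)/6)² = 0.111

Forward pass:
ES_A = 0; EF_A = 14
ES_B = 0; EF_B = 10
ES_C = 0; EF_C = 5
ES_D = 14; EF_D = 14+4 = 18
ES_E = 5; EF_E = 5+15 = 20
ES_F = max(EF_C=5, EF_D=18) = 18; EF_F = 18+5 = 23
ES_G = 18; EF_G = 18+16 = 34
ES_H = max(EF_B=10, EF_E=20, EF_F=23, EF_G=34) = 34; EF_H = 34+3 = 37
Expected project duration μ = 37 days. Critical path: A → D → G → H.

Variances on critical path: σ²_A=4.000, σ²_D=0.111, σ²_G=13.444, σ²_H=0.111.
Largest is σ²_G = 13.444.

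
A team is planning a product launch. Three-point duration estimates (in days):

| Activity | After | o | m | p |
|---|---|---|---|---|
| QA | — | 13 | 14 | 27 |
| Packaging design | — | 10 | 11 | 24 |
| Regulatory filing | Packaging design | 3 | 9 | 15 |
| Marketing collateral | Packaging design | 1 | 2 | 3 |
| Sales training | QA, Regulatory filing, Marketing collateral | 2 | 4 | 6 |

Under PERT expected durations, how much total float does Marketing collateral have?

7 days

te_QA = (13 + 4·14 + 27)/6 = 96/6 = 16
te_Packaging design = (10 + 4·11 + 24)/6 = 78/6 = 13
te_Regulatory filing = (3 + 4·9 + 15)/6 = 54/6 = 9
te_Marketing collateral = (1 + 4·2 + 3)/6 = 12/6 = 2
te_Sales training = (2 + 4·4 + 6)/6 = 24/6 = 4

Forward pass:
ES_QA = 0; EF_QA = 16
ES_Packaging design = 0; EF_Packaging design = 13
ES_Regulatory filing = 13; EF_Regulatory filing = 13+9 = 22
ES_Marketing collateral = 13; EF_Marketing collateral = 13+2 = 15
ES_Sales training = max(EF_QA=16, EF_Regulatory filing=22, EF_Marketing collateral=15) = 22; EF_Sales training = 22+4 = 26
Expected project duration μ = 26 days. Critical path: Packaging design → Regulatory filing → Sales training.

Backward pass:
LF_Sales training = 26; LS_Sales training = 26−4 = 22
LF_Marketing collateral = LS_Sales training = 22; LS_Marketing collateral = 22−2 = 20
LF_Regulatory filing = LS_Sales training = 22; LS_Regulatory filing = 22−9 = 13
LF_Packaging design = min(LS_Regulatory filing=13, LS_Marketing collateral=20) = 13; LS_Packaging design = 13−13 = 0
LF_QA = LS_Sales training = 22; LS_QA = 22−16 = 6
Slack_Marketing collateral = LS_Marketing collateral − ES_Marketing collateral = 20 − 13 = 7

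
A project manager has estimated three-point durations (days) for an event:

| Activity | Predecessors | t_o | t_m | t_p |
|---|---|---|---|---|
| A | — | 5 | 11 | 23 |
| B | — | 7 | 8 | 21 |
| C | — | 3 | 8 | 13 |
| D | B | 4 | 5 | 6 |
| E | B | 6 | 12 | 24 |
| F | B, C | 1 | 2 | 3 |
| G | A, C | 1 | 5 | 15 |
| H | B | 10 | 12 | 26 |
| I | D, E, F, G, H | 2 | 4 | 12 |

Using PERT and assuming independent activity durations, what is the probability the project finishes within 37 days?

0.979

te_A = (5 + 4·11 + 23)/6 = 72/6 = 12; σ²_A = ((23−5)/6)² = 9.000
te_B = (7 + 4·8 + 21)/6 = 60/6 = 10; σ²_B = ((21−7)/6)² = 5.444
te_C = (3 + 4·8 + 13)/6 = 48/6 = 8; σ²_C = ((13−3)/6)² = 2.778
te_D = (4 + 4·5 + 6)/6 = 30/6 = 5; σ²_D = ((6−4)/6)² = 0.111
te_E = (6 + 4·12 + 24)/6 = 78/6 = 13; σ²_E = ((24−6)/6)² = 9.000
te_F = (1 + 4·2 + 3)/6 = 12/6 = 2; σ²_F = ((3−1)/6)² = 0.111
te_G = (1 + 4·5 + 15)/6 = 36/6 = 6; σ²_G = ((15−1)/6)² = 5.444
te_H = (10 + 4·12 + 26)/6 = 84/6 = 14; σ²_H = ((26−10)/6)² = 7.111
te_I = (2 + 4·4 + 12)/6 = 30/6 = 5; σ²_I = ((12−2)/6)² = 2.778

Forward pass:
ES_A = 0; EF_A = 12
ES_B = 0; EF_B = 10
ES_C = 0; EF_C = 8
ES_D = 10; EF_D = 10+5 = 15
ES_E = 10; EF_E = 10+13 = 23
ES_F = max(EF_B=10, EF_C=8) = 10; EF_F = 10+2 = 12
ES_G = max(EF_A=12, EF_C=8) = 12; EF_G = 12+6 = 18
ES_H = 10; EF_H = 10+14 = 24
ES_I = max(EF_D=15, EF_E=23, EF_F=12, EF_G=18, EF_H=24) = 24; EF_I = 24+5 = 29
Expected project duration μ = 29 days. Critical path: B → H → I.

Variance along critical path = 5.444 + 7.111 + 2.778 = 15.333; σ = √15.333 = 3.916 days.
Z = (37 − 29) / 3.916 = 2.043
P(T ≤ 37) = Φ(2.043) ≈ 0.979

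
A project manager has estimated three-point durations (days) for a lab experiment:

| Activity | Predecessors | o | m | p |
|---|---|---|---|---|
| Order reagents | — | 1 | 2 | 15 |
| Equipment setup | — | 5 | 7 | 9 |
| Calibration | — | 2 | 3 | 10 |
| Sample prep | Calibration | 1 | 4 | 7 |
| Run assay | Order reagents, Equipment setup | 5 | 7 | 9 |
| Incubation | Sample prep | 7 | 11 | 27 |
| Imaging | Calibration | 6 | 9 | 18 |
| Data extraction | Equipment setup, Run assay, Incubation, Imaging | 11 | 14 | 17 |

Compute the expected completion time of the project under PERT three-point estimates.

35 days

te_Order reagents = (1 + 4·2 + 15)/6 = 24/6 = 4
te_Equipment setup = (5 + 4·7 + 9)/6 = 42/6 = 7
te_Calibration = (2 + 4·3 + 10)/6 = 24/6 = 4
te_Sample prep = (1 + 4·4 + 7)/6 = 24/6 = 4
te_Run assay = (5 + 4·7 + 9)/6 = 42/6 = 7
te_Incubation = (7 + 4·11 + 27)/6 = 78/6 = 13
te_Imaging = (6 + 4·9 + 18)/6 = 60/6 = 10
te_Data extraction = (11 + 4·14 + 17)/6 = 84/6 = 14

Forward pass:
ES_Order reagents = 0; EF_Order reagents = 4
ES_Equipment setup = 0; EF_Equipment setup = 7
ES_Calibration = 0; EF_Calibration = 4
ES_Sample prep = 4; EF_Sample prep = 4+4 = 8
ES_Run assay = max(EF_Order reagents=4, EF_Equipment setup=7) = 7; EF_Run assay = 7+7 = 14
ES_Incubation = 8; EF_Incubation = 8+13 = 21
ES_Imaging = 4; EF_Imaging = 4+10 = 14
ES_Data extraction = max(EF_Equipment setup=7, EF_Run assay=14, EF_Incubation=21, EF_Imaging=14) = 21; EF_Data extraction = 21+14 = 35
Expected project duration μ = 35 days. Critical path: Calibration → Sample prep → Incubation → Data extraction.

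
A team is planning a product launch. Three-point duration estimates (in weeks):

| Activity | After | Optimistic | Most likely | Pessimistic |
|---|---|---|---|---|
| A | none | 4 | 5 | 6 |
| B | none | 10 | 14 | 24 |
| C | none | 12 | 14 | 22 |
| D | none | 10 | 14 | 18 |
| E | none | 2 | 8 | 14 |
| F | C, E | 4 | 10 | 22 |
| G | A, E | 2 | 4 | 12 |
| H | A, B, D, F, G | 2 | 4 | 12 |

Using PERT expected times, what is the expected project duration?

31 weeks

te_A = (4 + 4·5 + 6)/6 = 30/6 = 5
te_B = (10 + 4·14 + 24)/6 = 90/6 = 15
te_C = (12 + 4·14 + 22)/6 = 90/6 = 15
te_D = (10 + 4·14 + 18)/6 = 84/6 = 14
te_E = (2 + 4·8 + 14)/6 = 48/6 = 8
te_F = (4 + 4·10 + 22)/6 = 66/6 = 11
te_G = (2 + 4·4 + 12)/6 = 30/6 = 5
te_H = (2 + 4·4 + 12)/6 = 30/6 = 5

Forward pass:
ES_A = 0; EF_A = 5
ES_B = 0; EF_B = 15
ES_C = 0; EF_C = 15
ES_D = 0; EF_D = 14
ES_E = 0; EF_E = 8
ES_F = max(EF_C=15, EF_E=8) = 15; EF_F = 15+11 = 26
ES_G = max(EF_A=5, EF_E=8) = 8; EF_G = 8+5 = 13
ES_H = max(EF_A=5, EF_B=15, EF_D=14, EF_F=26, EF_G=13) = 26; EF_H = 26+5 = 31
Expected project duration μ = 31 weeks. Critical path: C → F → H.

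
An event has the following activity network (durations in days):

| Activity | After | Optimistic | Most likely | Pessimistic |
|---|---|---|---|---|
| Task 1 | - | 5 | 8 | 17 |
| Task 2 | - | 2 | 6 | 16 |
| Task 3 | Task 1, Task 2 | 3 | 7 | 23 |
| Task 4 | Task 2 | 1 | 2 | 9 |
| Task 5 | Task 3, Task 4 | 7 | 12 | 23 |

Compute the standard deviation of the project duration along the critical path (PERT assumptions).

te_Task 1 = (5 + 4·8 + 17)/6 = 54/6 = 9; σ²_Task 1 = ((17−5)/6)² = 4.000
te_Task 2 = (2 + 4·6 + 16)/6 = 42/6 = 7; σ²_Task 2 = ((16−2)/6)² = 5.444
te_Task 3 = (3 + 4·7 + 23)/6 = 54/6 = 9; σ²_Task 3 = ((23−3)/6)² = 11.111
te_Task 4 = (1 + 4·2 + 9)/6 = 18/6 = 3; σ²_Task 4 = ((9−1)/6)² = 1.778
te_Task 5 = (7 + 4·12 + 23)/6 = 78/6 = 13; σ²_Task 5 = ((23−7)/6)² = 7.111

Forward pass:
ES_Task 1 = 0; EF_Task 1 = 9
ES_Task 2 = 0; EF_Task 2 = 7
ES_Task 3 = max(EF_Task 1=9, EF_Task 2=7) = 9; EF_Task 3 = 9+9 = 18
ES_Task 4 = 7; EF_Task 4 = 7+3 = 10
ES_Task 5 = max(EF_Task 3=18, EF_Task 4=10) = 18; EF_Task 5 = 18+13 = 31
Expected project duration μ = 31 days. Critical path: Task 1 → Task 3 → Task 5.

Variance along critical path = 4.000 + 11.111 + 7.111 = 22.222
σ = √22.222 = 4.714 days

4.71 days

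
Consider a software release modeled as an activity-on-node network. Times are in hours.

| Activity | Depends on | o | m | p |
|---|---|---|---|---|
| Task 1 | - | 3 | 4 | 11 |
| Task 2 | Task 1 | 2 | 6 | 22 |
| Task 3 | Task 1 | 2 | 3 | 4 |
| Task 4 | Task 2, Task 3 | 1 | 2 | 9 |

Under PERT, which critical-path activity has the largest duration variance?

Task 2

te_Task 1 = (3 + 4·4 + 11)/6 = 30/6 = 5; σ²_Task 1 = ((11−3)/6)² = 1.778
te_Task 2 = (2 + 4·6 + 22)/6 = 48/6 = 8; σ²_Task 2 = ((22−2)/6)² = 11.111
te_Task 3 = (2 + 4·3 + 4)/6 = 18/6 = 3; σ²_Task 3 = ((4−2)/6)² = 0.111
te_Task 4 = (1 + 4·2 + 9)/6 = 18/6 = 3; σ²_Task 4 = ((9−1)/6)² = 1.778

Forward pass:
ES_Task 1 = 0; EF_Task 1 = 5
ES_Task 2 = 5; EF_Task 2 = 5+8 = 13
ES_Task 3 = 5; EF_Task 3 = 5+3 = 8
ES_Task 4 = max(EF_Task 2=13, EF_Task 3=8) = 13; EF_Task 4 = 13+3 = 16
Expected project duration μ = 16 hours. Critical path: Task 1 → Task 2 → Task 4.

Variances on critical path: σ²_Task 1=1.778, σ²_Task 2=11.111, σ²_Task 4=1.778.
Largest is σ²_Task 2 = 11.111.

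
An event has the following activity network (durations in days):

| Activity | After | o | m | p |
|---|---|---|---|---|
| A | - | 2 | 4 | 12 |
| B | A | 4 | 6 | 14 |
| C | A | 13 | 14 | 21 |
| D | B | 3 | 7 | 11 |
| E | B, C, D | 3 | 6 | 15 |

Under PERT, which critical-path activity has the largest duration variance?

te_A = (2 + 4·4 + 12)/6 = 30/6 = 5; σ²_A = ((12−2)/6)² = 2.778
te_B = (4 + 4·6 + 14)/6 = 42/6 = 7; σ²_B = ((14−4)/6)² = 2.778
te_C = (13 + 4·14 + 21)/6 = 90/6 = 15; σ²_C = ((21−13)/6)² = 1.778
te_D = (3 + 4·7 + 11)/6 = 42/6 = 7; σ²_D = ((11−3)/6)² = 1.778
te_E = (3 + 4·6 + 15)/6 = 42/6 = 7; σ²_E = ((15−3)/6)² = 4.000

Forward pass:
ES_A = 0; EF_A = 5
ES_B = 5; EF_B = 5+7 = 12
ES_C = 5; EF_C = 5+15 = 20
ES_D = 12; EF_D = 12+7 = 19
ES_E = max(EF_B=12, EF_C=20, EF_D=19) = 20; EF_E = 20+7 = 27
Expected project duration μ = 27 days. Critical path: A → C → E.

Variances on critical path: σ²_A=2.778, σ²_C=1.778, σ²_E=4.000.
Largest is σ²_E = 4.000.

E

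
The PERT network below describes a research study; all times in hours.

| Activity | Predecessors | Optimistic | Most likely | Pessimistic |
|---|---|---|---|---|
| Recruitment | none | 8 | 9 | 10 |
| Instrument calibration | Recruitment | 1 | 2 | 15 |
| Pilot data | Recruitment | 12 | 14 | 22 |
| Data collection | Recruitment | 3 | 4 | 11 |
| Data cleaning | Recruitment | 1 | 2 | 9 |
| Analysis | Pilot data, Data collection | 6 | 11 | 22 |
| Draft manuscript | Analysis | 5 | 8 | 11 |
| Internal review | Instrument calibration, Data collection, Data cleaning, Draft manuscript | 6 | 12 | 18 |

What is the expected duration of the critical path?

te_Recruitment = (8 + 4·9 + 10)/6 = 54/6 = 9
te_Instrument calibration = (1 + 4·2 + 15)/6 = 24/6 = 4
te_Pilot data = (12 + 4·14 + 22)/6 = 90/6 = 15
te_Data collection = (3 + 4·4 + 11)/6 = 30/6 = 5
te_Data cleaning = (1 + 4·2 + 9)/6 = 18/6 = 3
te_Analysis = (6 + 4·11 + 22)/6 = 72/6 = 12
te_Draft manuscript = (5 + 4·8 + 11)/6 = 48/6 = 8
te_Internal review = (6 + 4·12 + 18)/6 = 72/6 = 12

Forward pass:
ES_Recruitment = 0; EF_Recruitment = 9
ES_Instrument calibration = 9; EF_Instrument calibration = 9+4 = 13
ES_Pilot data = 9; EF_Pilot data = 9+15 = 24
ES_Data collection = 9; EF_Data collection = 9+5 = 14
ES_Data cleaning = 9; EF_Data cleaning = 9+3 = 12
ES_Analysis = max(EF_Pilot data=24, EF_Data collection=14) = 24; EF_Analysis = 24+12 = 36
ES_Draft manuscript = 36; EF_Draft manuscript = 36+8 = 44
ES_Internal review = max(EF_Instrument calibration=13, EF_Data collection=14, EF_Data cleaning=12, EF_Draft manuscript=44) = 44; EF_Internal review = 44+12 = 56
Expected project duration μ = 56 hours. Critical path: Recruitment → Pilot data → Analysis → Draft manuscript → Internal review.

56 hours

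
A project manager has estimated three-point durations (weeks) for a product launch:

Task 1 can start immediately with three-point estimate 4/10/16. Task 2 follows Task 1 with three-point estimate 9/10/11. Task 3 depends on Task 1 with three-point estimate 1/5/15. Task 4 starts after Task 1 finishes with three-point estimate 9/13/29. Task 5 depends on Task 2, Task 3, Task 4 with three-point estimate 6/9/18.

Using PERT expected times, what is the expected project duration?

te_Task 1 = (4 + 4·10 + 16)/6 = 60/6 = 10
te_Task 2 = (9 + 4·10 + 11)/6 = 60/6 = 10
te_Task 3 = (1 + 4·5 + 15)/6 = 36/6 = 6
te_Task 4 = (9 + 4·13 + 29)/6 = 90/6 = 15
te_Task 5 = (6 + 4·9 + 18)/6 = 60/6 = 10

Forward pass:
ES_Task 1 = 0; EF_Task 1 = 10
ES_Task 2 = 10; EF_Task 2 = 10+10 = 20
ES_Task 3 = 10; EF_Task 3 = 10+6 = 16
ES_Task 4 = 10; EF_Task 4 = 10+15 = 25
ES_Task 5 = max(EF_Task 2=20, EF_Task 3=16, EF_Task 4=25) = 25; EF_Task 5 = 25+10 = 35
Expected project duration μ = 35 weeks. Critical path: Task 1 → Task 4 → Task 5.

35 weeks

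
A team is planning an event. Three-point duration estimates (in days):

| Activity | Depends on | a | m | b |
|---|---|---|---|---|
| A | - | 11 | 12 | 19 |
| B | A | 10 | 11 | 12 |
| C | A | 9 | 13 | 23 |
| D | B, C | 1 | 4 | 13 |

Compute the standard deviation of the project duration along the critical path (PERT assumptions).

te_A = (11 + 4·12 + 19)/6 = 78/6 = 13; σ²_A = ((19−11)/6)² = 1.778
te_B = (10 + 4·11 + 12)/6 = 66/6 = 11; σ²_B = ((12−10)/6)² = 0.111
te_C = (9 + 4·13 + 23)/6 = 84/6 = 14; σ²_C = ((23−9)/6)² = 5.444
te_D = (1 + 4·4 + 13)/6 = 30/6 = 5; σ²_D = ((13−1)/6)² = 4.000

Forward pass:
ES_A = 0; EF_A = 13
ES_B = 13; EF_B = 13+11 = 24
ES_C = 13; EF_C = 13+14 = 27
ES_D = max(EF_B=24, EF_C=27) = 27; EF_D = 27+5 = 32
Expected project duration μ = 32 days. Critical path: A → C → D.

Variance along critical path = 1.778 + 5.444 + 4.000 = 11.222
σ = √11.222 = 3.350 days

3.35 days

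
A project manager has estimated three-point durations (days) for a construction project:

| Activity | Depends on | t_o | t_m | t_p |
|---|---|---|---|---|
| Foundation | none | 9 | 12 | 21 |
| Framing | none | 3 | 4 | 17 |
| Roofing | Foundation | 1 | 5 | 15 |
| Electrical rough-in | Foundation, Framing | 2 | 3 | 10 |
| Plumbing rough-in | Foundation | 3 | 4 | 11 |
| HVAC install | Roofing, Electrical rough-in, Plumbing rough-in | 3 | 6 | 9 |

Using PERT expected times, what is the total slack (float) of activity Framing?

9 days

te_Foundation = (9 + 4·12 + 21)/6 = 78/6 = 13
te_Framing = (3 + 4·4 + 17)/6 = 36/6 = 6
te_Roofing = (1 + 4·5 + 15)/6 = 36/6 = 6
te_Electrical rough-in = (2 + 4·3 + 10)/6 = 24/6 = 4
te_Plumbing rough-in = (3 + 4·4 + 11)/6 = 30/6 = 5
te_HVAC install = (3 + 4·6 + 9)/6 = 36/6 = 6

Forward pass:
ES_Foundation = 0; EF_Foundation = 13
ES_Framing = 0; EF_Framing = 6
ES_Roofing = 13; EF_Roofing = 13+6 = 19
ES_Electrical rough-in = max(EF_Foundation=13, EF_Framing=6) = 13; EF_Electrical rough-in = 13+4 = 17
ES_Plumbing rough-in = 13; EF_Plumbing rough-in = 13+5 = 18
ES_HVAC install = max(EF_Roofing=19, EF_Electrical rough-in=17, EF_Plumbing rough-in=18) = 19; EF_HVAC install = 19+6 = 25
Expected project duration μ = 25 days. Critical path: Foundation → Roofing → HVAC install.

Backward pass:
LF_HVAC install = 25; LS_HVAC install = 25−6 = 19
LF_Plumbing rough-in = LS_HVAC install = 19; LS_Plumbing rough-in = 19−5 = 14
LF_Electrical rough-in = LS_HVAC install = 19; LS_Electrical rough-in = 19−4 = 15
LF_Roofing = LS_HVAC install = 19; LS_Roofing = 19−6 = 13
LF_Framing = LS_Electrical rough-in = 15; LS_Framing = 15−6 = 9
LF_Foundation = min(LS_Roofing=13, LS_Electrical rough-in=15, LS_Plumbing rough-in=14) = 13; LS_Foundation = 13−13 = 0
Slack_Framing = LS_Framing − ES_Framing = 9 − 0 = 9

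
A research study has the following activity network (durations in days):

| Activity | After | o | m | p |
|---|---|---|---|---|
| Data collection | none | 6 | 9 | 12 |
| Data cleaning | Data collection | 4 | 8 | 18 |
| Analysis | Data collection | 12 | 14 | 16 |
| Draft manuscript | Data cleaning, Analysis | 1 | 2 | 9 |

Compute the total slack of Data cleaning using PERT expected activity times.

5 days

te_Data collection = (6 + 4·9 + 12)/6 = 54/6 = 9
te_Data cleaning = (4 + 4·8 + 18)/6 = 54/6 = 9
te_Analysis = (12 + 4·14 + 16)/6 = 84/6 = 14
te_Draft manuscript = (1 + 4·2 + 9)/6 = 18/6 = 3

Forward pass:
ES_Data collection = 0; EF_Data collection = 9
ES_Data cleaning = 9; EF_Data cleaning = 9+9 = 18
ES_Analysis = 9; EF_Analysis = 9+14 = 23
ES_Draft manuscript = max(EF_Data cleaning=18, EF_Analysis=23) = 23; EF_Draft manuscript = 23+3 = 26
Expected project duration μ = 26 days. Critical path: Data collection → Analysis → Draft manuscript.

Backward pass:
LF_Draft manuscript = 26; LS_Draft manuscript = 26−3 = 23
LF_Analysis = LS_Draft manuscript = 23; LS_Analysis = 23−14 = 9
LF_Data cleaning = LS_Draft manuscript = 23; LS_Data cleaning = 23−9 = 14
LF_Data collection = min(LS_Data cleaning=14, LS_Analysis=9) = 9; LS_Data collection = 9−9 = 0
Slack_Data cleaning = LS_Data cleaning − ES_Data cleaning = 14 − 9 = 5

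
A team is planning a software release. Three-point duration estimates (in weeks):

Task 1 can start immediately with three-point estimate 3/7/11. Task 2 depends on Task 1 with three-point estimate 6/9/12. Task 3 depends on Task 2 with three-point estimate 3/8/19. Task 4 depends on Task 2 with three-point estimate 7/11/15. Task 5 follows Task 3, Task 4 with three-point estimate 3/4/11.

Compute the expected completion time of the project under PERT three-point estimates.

te_Task 1 = (3 + 4·7 + 11)/6 = 42/6 = 7
te_Task 2 = (6 + 4·9 + 12)/6 = 54/6 = 9
te_Task 3 = (3 + 4·8 + 19)/6 = 54/6 = 9
te_Task 4 = (7 + 4·11 + 15)/6 = 66/6 = 11
te_Task 5 = (3 + 4·4 + 11)/6 = 30/6 = 5

Forward pass:
ES_Task 1 = 0; EF_Task 1 = 7
ES_Task 2 = 7; EF_Task 2 = 7+9 = 16
ES_Task 3 = 16; EF_Task 3 = 16+9 = 25
ES_Task 4 = 16; EF_Task 4 = 16+11 = 27
ES_Task 5 = max(EF_Task 3=25, EF_Task 4=27) = 27; EF_Task 5 = 27+5 = 32
Expected project duration μ = 32 weeks. Critical path: Task 1 → Task 2 → Task 4 → Task 5.

32 weeks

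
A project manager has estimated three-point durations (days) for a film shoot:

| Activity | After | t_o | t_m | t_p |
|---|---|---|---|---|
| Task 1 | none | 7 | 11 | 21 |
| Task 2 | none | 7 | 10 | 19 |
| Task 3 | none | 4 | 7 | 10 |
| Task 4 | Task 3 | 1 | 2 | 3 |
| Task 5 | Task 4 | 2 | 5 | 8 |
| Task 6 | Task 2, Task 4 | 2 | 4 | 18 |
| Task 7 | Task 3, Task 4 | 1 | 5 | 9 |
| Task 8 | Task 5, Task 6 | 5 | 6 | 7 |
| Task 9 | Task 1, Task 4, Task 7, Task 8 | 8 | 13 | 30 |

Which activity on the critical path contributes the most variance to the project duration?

Task 9

te_Task 1 = (7 + 4·11 + 21)/6 = 72/6 = 12; σ²_Task 1 = ((21−7)/6)² = 5.444
te_Task 2 = (7 + 4·10 + 19)/6 = 66/6 = 11; σ²_Task 2 = ((19−7)/6)² = 4.000
te_Task 3 = (4 + 4·7 + 10)/6 = 42/6 = 7; σ²_Task 3 = ((10−4)/6)² = 1.000
te_Task 4 = (1 + 4·2 + 3)/6 = 12/6 = 2; σ²_Task 4 = ((3−1)/6)² = 0.111
te_Task 5 = (2 + 4·5 + 8)/6 = 30/6 = 5; σ²_Task 5 = ((8−2)/6)² = 1.000
te_Task 6 = (2 + 4·4 + 18)/6 = 36/6 = 6; σ²_Task 6 = ((18−2)/6)² = 7.111
te_Task 7 = (1 + 4·5 + 9)/6 = 30/6 = 5; σ²_Task 7 = ((9−1)/6)² = 1.778
te_Task 8 = (5 + 4·6 + 7)/6 = 36/6 = 6; σ²_Task 8 = ((7−5)/6)² = 0.111
te_Task 9 = (8 + 4·13 + 30)/6 = 90/6 = 15; σ²_Task 9 = ((30−8)/6)² = 13.444

Forward pass:
ES_Task 1 = 0; EF_Task 1 = 12
ES_Task 2 = 0; EF_Task 2 = 11
ES_Task 3 = 0; EF_Task 3 = 7
ES_Task 4 = 7; EF_Task 4 = 7+2 = 9
ES_Task 5 = 9; EF_Task 5 = 9+5 = 14
ES_Task 6 = max(EF_Task 2=11, EF_Task 4=9) = 11; EF_Task 6 = 11+6 = 17
ES_Task 7 = max(EF_Task 3=7, EF_Task 4=9) = 9; EF_Task 7 = 9+5 = 14
ES_Task 8 = max(EF_Task 5=14, EF_Task 6=17) = 17; EF_Task 8 = 17+6 = 23
ES_Task 9 = max(EF_Task 1=12, EF_Task 4=9, EF_Task 7=14, EF_Task 8=23) = 23; EF_Task 9 = 23+15 = 38
Expected project duration μ = 38 days. Critical path: Task 2 → Task 6 → Task 8 → Task 9.

Variances on critical path: σ²_Task 2=4.000, σ²_Task 6=7.111, σ²_Task 8=0.111, σ²_Task 9=13.444.
Largest is σ²_Task 9 = 13.444.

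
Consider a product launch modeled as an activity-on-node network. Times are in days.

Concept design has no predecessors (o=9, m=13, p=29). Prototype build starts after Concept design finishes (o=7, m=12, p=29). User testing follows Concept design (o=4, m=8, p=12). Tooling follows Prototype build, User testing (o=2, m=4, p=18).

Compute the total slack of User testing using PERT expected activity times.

te_Concept design = (9 + 4·13 + 29)/6 = 90/6 = 15
te_Prototype build = (7 + 4·12 + 29)/6 = 84/6 = 14
te_User testing = (4 + 4·8 + 12)/6 = 48/6 = 8
te_Tooling = (2 + 4·4 + 18)/6 = 36/6 = 6

Forward pass:
ES_Concept design = 0; EF_Concept design = 15
ES_Prototype build = 15; EF_Prototype build = 15+14 = 29
ES_User testing = 15; EF_User testing = 15+8 = 23
ES_Tooling = max(EF_Prototype build=29, EF_User testing=23) = 29; EF_Tooling = 29+6 = 35
Expected project duration μ = 35 days. Critical path: Concept design → Prototype build → Tooling.

Backward pass:
LF_Tooling = 35; LS_Tooling = 35−6 = 29
LF_User testing = LS_Tooling = 29; LS_User testing = 29−8 = 21
LF_Prototype build = LS_Tooling = 29; LS_Prototype build = 29−14 = 15
LF_Concept design = min(LS_Prototype build=15, LS_User testing=21) = 15; LS_Concept design = 15−15 = 0
Slack_User testing = LS_User testing − ES_User testing = 21 − 15 = 6

6 days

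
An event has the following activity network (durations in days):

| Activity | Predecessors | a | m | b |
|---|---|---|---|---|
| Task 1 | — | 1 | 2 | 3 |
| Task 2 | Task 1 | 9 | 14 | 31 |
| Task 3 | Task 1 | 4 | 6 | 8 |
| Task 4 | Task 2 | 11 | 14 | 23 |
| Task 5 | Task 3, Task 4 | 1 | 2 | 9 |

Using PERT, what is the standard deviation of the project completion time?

te_Task 1 = (1 + 4·2 + 3)/6 = 12/6 = 2; σ²_Task 1 = ((3−1)/6)² = 0.111
te_Task 2 = (9 + 4·14 + 31)/6 = 96/6 = 16; σ²_Task 2 = ((31−9)/6)² = 13.444
te_Task 3 = (4 + 4·6 + 8)/6 = 36/6 = 6; σ²_Task 3 = ((8−4)/6)² = 0.444
te_Task 4 = (11 + 4·14 + 23)/6 = 90/6 = 15; σ²_Task 4 = ((23−11)/6)² = 4.000
te_Task 5 = (1 + 4·2 + 9)/6 = 18/6 = 3; σ²_Task 5 = ((9−1)/6)² = 1.778

Forward pass:
ES_Task 1 = 0; EF_Task 1 = 2
ES_Task 2 = 2; EF_Task 2 = 2+16 = 18
ES_Task 3 = 2; EF_Task 3 = 2+6 = 8
ES_Task 4 = 18; EF_Task 4 = 18+15 = 33
ES_Task 5 = max(EF_Task 3=8, EF_Task 4=33) = 33; EF_Task 5 = 33+3 = 36
Expected project duration μ = 36 days. Critical path: Task 1 → Task 2 → Task 4 → Task 5.

Variance along critical path = 0.111 + 13.444 + 4.000 + 1.778 = 19.333
σ = √19.333 = 4.397 days

4.40 days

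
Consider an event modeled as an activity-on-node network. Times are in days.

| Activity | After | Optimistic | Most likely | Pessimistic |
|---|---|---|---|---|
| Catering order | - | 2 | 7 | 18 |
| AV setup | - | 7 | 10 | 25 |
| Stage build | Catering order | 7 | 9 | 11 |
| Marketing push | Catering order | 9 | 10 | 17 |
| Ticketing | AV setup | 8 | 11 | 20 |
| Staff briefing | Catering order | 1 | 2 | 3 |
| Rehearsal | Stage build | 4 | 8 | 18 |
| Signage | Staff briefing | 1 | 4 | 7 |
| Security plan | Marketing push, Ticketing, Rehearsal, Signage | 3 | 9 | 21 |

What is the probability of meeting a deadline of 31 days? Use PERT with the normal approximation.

0.143

te_Catering order = (2 + 4·7 + 18)/6 = 48/6 = 8; σ²_Catering order = ((18−2)/6)² = 7.111
te_AV setup = (7 + 4·10 + 25)/6 = 72/6 = 12; σ²_AV setup = ((25−7)/6)² = 9.000
te_Stage build = (7 + 4·9 + 11)/6 = 54/6 = 9; σ²_Stage build = ((11−7)/6)² = 0.444
te_Marketing push = (9 + 4·10 + 17)/6 = 66/6 = 11; σ²_Marketing push = ((17−9)/6)² = 1.778
te_Ticketing = (8 + 4·11 + 20)/6 = 72/6 = 12; σ²_Ticketing = ((20−8)/6)² = 4.000
te_Staff briefing = (1 + 4·2 + 3)/6 = 12/6 = 2; σ²_Staff briefing = ((3−1)/6)² = 0.111
te_Rehearsal = (4 + 4·8 + 18)/6 = 54/6 = 9; σ²_Rehearsal = ((18−4)/6)² = 5.444
te_Signage = (1 + 4·4 + 7)/6 = 24/6 = 4; σ²_Signage = ((7−1)/6)² = 1.000
te_Security plan = (3 + 4·9 + 21)/6 = 60/6 = 10; σ²_Security plan = ((21−3)/6)² = 9.000

Forward pass:
ES_Catering order = 0; EF_Catering order = 8
ES_AV setup = 0; EF_AV setup = 12
ES_Stage build = 8; EF_Stage build = 8+9 = 17
ES_Marketing push = 8; EF_Marketing push = 8+11 = 19
ES_Ticketing = 12; EF_Ticketing = 12+12 = 24
ES_Staff briefing = 8; EF_Staff briefing = 8+2 = 10
ES_Rehearsal = 17; EF_Rehearsal = 17+9 = 26
ES_Signage = 10; EF_Signage = 10+4 = 14
ES_Security plan = max(EF_Marketing push=19, EF_Ticketing=24, EF_Rehearsal=26, EF_Signage=14) = 26; EF_Security plan = 26+10 = 36
Expected project duration μ = 36 days. Critical path: Catering order → Stage build → Rehearsal → Security plan.

Variance along critical path = 7.111 + 0.444 + 5.444 + 9.000 = 22.000; σ = √22.000 = 4.690 days.
Z = (31 − 36) / 4.690 = -1.066
P(T ≤ 31) = Φ(-1.066) ≈ 0.143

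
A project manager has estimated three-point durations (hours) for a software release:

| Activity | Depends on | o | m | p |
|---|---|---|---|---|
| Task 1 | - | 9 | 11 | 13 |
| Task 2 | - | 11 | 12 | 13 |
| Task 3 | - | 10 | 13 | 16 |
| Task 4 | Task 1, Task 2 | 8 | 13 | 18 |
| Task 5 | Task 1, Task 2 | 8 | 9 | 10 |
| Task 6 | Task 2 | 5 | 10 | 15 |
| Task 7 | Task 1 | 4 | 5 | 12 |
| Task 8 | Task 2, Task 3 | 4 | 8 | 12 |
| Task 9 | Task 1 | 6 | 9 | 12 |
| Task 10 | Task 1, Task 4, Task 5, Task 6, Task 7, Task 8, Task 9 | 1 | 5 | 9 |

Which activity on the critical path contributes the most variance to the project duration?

Task 4

te_Task 1 = (9 + 4·11 + 13)/6 = 66/6 = 11; σ²_Task 1 = ((13−9)/6)² = 0.444
te_Task 2 = (11 + 4·12 + 13)/6 = 72/6 = 12; σ²_Task 2 = ((13−11)/6)² = 0.111
te_Task 3 = (10 + 4·13 + 16)/6 = 78/6 = 13; σ²_Task 3 = ((16−10)/6)² = 1.000
te_Task 4 = (8 + 4·13 + 18)/6 = 78/6 = 13; σ²_Task 4 = ((18−8)/6)² = 2.778
te_Task 5 = (8 + 4·9 + 10)/6 = 54/6 = 9; σ²_Task 5 = ((10−8)/6)² = 0.111
te_Task 6 = (5 + 4·10 + 15)/6 = 60/6 = 10; σ²_Task 6 = ((15−5)/6)² = 2.778
te_Task 7 = (4 + 4·5 + 12)/6 = 36/6 = 6; σ²_Task 7 = ((12−4)/6)² = 1.778
te_Task 8 = (4 + 4·8 + 12)/6 = 48/6 = 8; σ²_Task 8 = ((12−4)/6)² = 1.778
te_Task 9 = (6 + 4·9 + 12)/6 = 54/6 = 9; σ²_Task 9 = ((12−6)/6)² = 1.000
te_Task 10 = (1 + 4·5 + 9)/6 = 30/6 = 5; σ²_Task 10 = ((9−1)/6)² = 1.778

Forward pass:
ES_Task 1 = 0; EF_Task 1 = 11
ES_Task 2 = 0; EF_Task 2 = 12
ES_Task 3 = 0; EF_Task 3 = 13
ES_Task 4 = max(EF_Task 1=11, EF_Task 2=12) = 12; EF_Task 4 = 12+13 = 25
ES_Task 5 = max(EF_Task 1=11, EF_Task 2=12) = 12; EF_Task 5 = 12+9 = 21
ES_Task 6 = 12; EF_Task 6 = 12+10 = 22
ES_Task 7 = 11; EF_Task 7 = 11+6 = 17
ES_Task 8 = max(EF_Task 2=12, EF_Task 3=13) = 13; EF_Task 8 = 13+8 = 21
ES_Task 9 = 11; EF_Task 9 = 11+9 = 20
ES_Task 10 = max(EF_Task 1=11, EF_Task 4=25, EF_Task 5=21, EF_Task 6=22, EF_Task 7=17, EF_Task 8=21, EF_Task 9=20) = 25; EF_Task 10 = 25+5 = 30
Expected project duration μ = 30 hours. Critical path: Task 2 → Task 4 → Task 10.

Variances on critical path: σ²_Task 2=0.111, σ²_Task 4=2.778, σ²_Task 10=1.778.
Largest is σ²_Task 4 = 2.778.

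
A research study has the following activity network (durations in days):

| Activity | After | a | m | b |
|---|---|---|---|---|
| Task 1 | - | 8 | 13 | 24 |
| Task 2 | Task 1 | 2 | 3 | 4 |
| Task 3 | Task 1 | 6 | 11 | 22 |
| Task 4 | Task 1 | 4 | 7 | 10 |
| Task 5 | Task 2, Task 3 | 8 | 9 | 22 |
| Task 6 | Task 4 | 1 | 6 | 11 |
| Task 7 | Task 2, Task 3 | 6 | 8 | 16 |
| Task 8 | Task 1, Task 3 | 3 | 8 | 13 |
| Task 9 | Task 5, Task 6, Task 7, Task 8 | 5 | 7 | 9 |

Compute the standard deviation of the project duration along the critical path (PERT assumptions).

4.48 days

te_Task 1 = (8 + 4·13 + 24)/6 = 84/6 = 14; σ²_Task 1 = ((24−8)/6)² = 7.111
te_Task 2 = (2 + 4·3 + 4)/6 = 18/6 = 3; σ²_Task 2 = ((4−2)/6)² = 0.111
te_Task 3 = (6 + 4·11 + 22)/6 = 72/6 = 12; σ²_Task 3 = ((22−6)/6)² = 7.111
te_Task 4 = (4 + 4·7 + 10)/6 = 42/6 = 7; σ²_Task 4 = ((10−4)/6)² = 1.000
te_Task 5 = (8 + 4·9 + 22)/6 = 66/6 = 11; σ²_Task 5 = ((22−8)/6)² = 5.444
te_Task 6 = (1 + 4·6 + 11)/6 = 36/6 = 6; σ²_Task 6 = ((11−1)/6)² = 2.778
te_Task 7 = (6 + 4·8 + 16)/6 = 54/6 = 9; σ²_Task 7 = ((16−6)/6)² = 2.778
te_Task 8 = (3 + 4·8 + 13)/6 = 48/6 = 8; σ²_Task 8 = ((13−3)/6)² = 2.778
te_Task 9 = (5 + 4·7 + 9)/6 = 42/6 = 7; σ²_Task 9 = ((9−5)/6)² = 0.444

Forward pass:
ES_Task 1 = 0; EF_Task 1 = 14
ES_Task 2 = 14; EF_Task 2 = 14+3 = 17
ES_Task 3 = 14; EF_Task 3 = 14+12 = 26
ES_Task 4 = 14; EF_Task 4 = 14+7 = 21
ES_Task 5 = max(EF_Task 2=17, EF_Task 3=26) = 26; EF_Task 5 = 26+11 = 37
ES_Task 6 = 21; EF_Task 6 = 21+6 = 27
ES_Task 7 = max(EF_Task 2=17, EF_Task 3=26) = 26; EF_Task 7 = 26+9 = 35
ES_Task 8 = max(EF_Task 1=14, EF_Task 3=26) = 26; EF_Task 8 = 26+8 = 34
ES_Task 9 = max(EF_Task 5=37, EF_Task 6=27, EF_Task 7=35, EF_Task 8=34) = 37; EF_Task 9 = 37+7 = 44
Expected project duration μ = 44 days. Critical path: Task 1 → Task 3 → Task 5 → Task 9.

Variance along critical path = 7.111 + 7.111 + 5.444 + 0.444 = 20.111
σ = √20.111 = 4.485 days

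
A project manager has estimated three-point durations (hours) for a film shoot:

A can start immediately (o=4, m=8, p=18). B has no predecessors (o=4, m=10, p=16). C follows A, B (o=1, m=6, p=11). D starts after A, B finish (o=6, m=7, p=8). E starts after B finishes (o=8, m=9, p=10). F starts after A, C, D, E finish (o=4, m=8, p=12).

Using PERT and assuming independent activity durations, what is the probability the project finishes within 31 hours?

te_A = (4 + 4·8 + 18)/6 = 54/6 = 9; σ²_A = ((18−4)/6)² = 5.444
te_B = (4 + 4·10 + 16)/6 = 60/6 = 10; σ²_B = ((16−4)/6)² = 4.000
te_C = (1 + 4·6 + 11)/6 = 36/6 = 6; σ²_C = ((11−1)/6)² = 2.778
te_D = (6 + 4·7 + 8)/6 = 42/6 = 7; σ²_D = ((8−6)/6)² = 0.111
te_E = (8 + 4·9 + 10)/6 = 54/6 = 9; σ²_E = ((10−8)/6)² = 0.111
te_F = (4 + 4·8 + 12)/6 = 48/6 = 8; σ²_F = ((12−4)/6)² = 1.778

Forward pass:
ES_A = 0; EF_A = 9
ES_B = 0; EF_B = 10
ES_C = max(EF_A=9, EF_B=10) = 10; EF_C = 10+6 = 16
ES_D = max(EF_A=9, EF_B=10) = 10; EF_D = 10+7 = 17
ES_E = 10; EF_E = 10+9 = 19
ES_F = max(EF_A=9, EF_C=16, EF_D=17, EF_E=19) = 19; EF_F = 19+8 = 27
Expected project duration μ = 27 hours. Critical path: B → E → F.

Variance along critical path = 4.000 + 0.111 + 1.778 = 5.889; σ = √5.889 = 2.427 hours.
Z = (31 − 27) / 2.427 = 1.648
P(T ≤ 31) = Φ(1.648) ≈ 0.950

0.950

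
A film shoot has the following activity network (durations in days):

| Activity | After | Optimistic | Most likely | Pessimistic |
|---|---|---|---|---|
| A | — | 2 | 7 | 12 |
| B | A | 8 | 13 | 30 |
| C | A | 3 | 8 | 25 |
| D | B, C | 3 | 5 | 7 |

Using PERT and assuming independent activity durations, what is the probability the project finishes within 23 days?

0.164

te_A = (2 + 4·7 + 12)/6 = 42/6 = 7; σ²_A = ((12−2)/6)² = 2.778
te_B = (8 + 4·13 + 30)/6 = 90/6 = 15; σ²_B = ((30−8)/6)² = 13.444
te_C = (3 + 4·8 + 25)/6 = 60/6 = 10; σ²_C = ((25−3)/6)² = 13.444
te_D = (3 + 4·5 + 7)/6 = 30/6 = 5; σ²_D = ((7−3)/6)² = 0.444

Forward pass:
ES_A = 0; EF_A = 7
ES_B = 7; EF_B = 7+15 = 22
ES_C = 7; EF_C = 7+10 = 17
ES_D = max(EF_B=22, EF_C=17) = 22; EF_D = 22+5 = 27
Expected project duration μ = 27 days. Critical path: A → B → D.

Variance along critical path = 2.778 + 13.444 + 0.444 = 16.667; σ = √16.667 = 4.082 days.
Z = (23 − 27) / 4.082 = -0.980
P(T ≤ 23) = Φ(-0.980) ≈ 0.164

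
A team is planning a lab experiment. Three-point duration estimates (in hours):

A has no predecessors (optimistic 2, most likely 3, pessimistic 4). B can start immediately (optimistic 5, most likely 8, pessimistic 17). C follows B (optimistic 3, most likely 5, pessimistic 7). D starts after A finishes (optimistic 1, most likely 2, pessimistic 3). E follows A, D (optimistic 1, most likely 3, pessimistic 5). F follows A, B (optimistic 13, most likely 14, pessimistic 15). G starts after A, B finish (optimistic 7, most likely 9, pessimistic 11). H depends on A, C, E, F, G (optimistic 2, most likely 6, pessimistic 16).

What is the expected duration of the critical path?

30 hours

te_A = (2 + 4·3 + 4)/6 = 18/6 = 3
te_B = (5 + 4·8 + 17)/6 = 54/6 = 9
te_C = (3 + 4·5 + 7)/6 = 30/6 = 5
te_D = (1 + 4·2 + 3)/6 = 12/6 = 2
te_E = (1 + 4·3 + 5)/6 = 18/6 = 3
te_F = (13 + 4·14 + 15)/6 = 84/6 = 14
te_G = (7 + 4·9 + 11)/6 = 54/6 = 9
te_H = (2 + 4·6 + 16)/6 = 42/6 = 7

Forward pass:
ES_A = 0; EF_A = 3
ES_B = 0; EF_B = 9
ES_C = 9; EF_C = 9+5 = 14
ES_D = 3; EF_D = 3+2 = 5
ES_E = max(EF_A=3, EF_D=5) = 5; EF_E = 5+3 = 8
ES_F = max(EF_A=3, EF_B=9) = 9; EF_F = 9+14 = 23
ES_G = max(EF_A=3, EF_B=9) = 9; EF_G = 9+9 = 18
ES_H = max(EF_A=3, EF_C=14, EF_E=8, EF_F=23, EF_G=18) = 23; EF_H = 23+7 = 30
Expected project duration μ = 30 hours. Critical path: B → F → H.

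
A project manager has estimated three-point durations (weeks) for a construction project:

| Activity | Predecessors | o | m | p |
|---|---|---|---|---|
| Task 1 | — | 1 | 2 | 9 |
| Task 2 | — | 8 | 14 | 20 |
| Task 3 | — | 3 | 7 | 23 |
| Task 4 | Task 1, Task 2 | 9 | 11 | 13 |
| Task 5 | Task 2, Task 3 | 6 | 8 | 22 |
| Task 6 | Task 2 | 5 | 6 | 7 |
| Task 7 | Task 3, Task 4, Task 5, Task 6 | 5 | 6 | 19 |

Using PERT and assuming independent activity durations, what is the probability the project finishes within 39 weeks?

te_Task 1 = (1 + 4·2 + 9)/6 = 18/6 = 3; σ²_Task 1 = ((9−1)/6)² = 1.778
te_Task 2 = (8 + 4·14 + 20)/6 = 84/6 = 14; σ²_Task 2 = ((20−8)/6)² = 4.000
te_Task 3 = (3 + 4·7 + 23)/6 = 54/6 = 9; σ²_Task 3 = ((23−3)/6)² = 11.111
te_Task 4 = (9 + 4·11 + 13)/6 = 66/6 = 11; σ²_Task 4 = ((13−9)/6)² = 0.444
te_Task 5 = (6 + 4·8 + 22)/6 = 60/6 = 10; σ²_Task 5 = ((22−6)/6)² = 7.111
te_Task 6 = (5 + 4·6 + 7)/6 = 36/6 = 6; σ²_Task 6 = ((7−5)/6)² = 0.111
te_Task 7 = (5 + 4·6 + 19)/6 = 48/6 = 8; σ²_Task 7 = ((19−5)/6)² = 5.444

Forward pass:
ES_Task 1 = 0; EF_Task 1 = 3
ES_Task 2 = 0; EF_Task 2 = 14
ES_Task 3 = 0; EF_Task 3 = 9
ES_Task 4 = max(EF_Task 1=3, EF_Task 2=14) = 14; EF_Task 4 = 14+11 = 25
ES_Task 5 = max(EF_Task 2=14, EF_Task 3=9) = 14; EF_Task 5 = 14+10 = 24
ES_Task 6 = 14; EF_Task 6 = 14+6 = 20
ES_Task 7 = max(EF_Task 3=9, EF_Task 4=25, EF_Task 5=24, EF_Task 6=20) = 25; EF_Task 7 = 25+8 = 33
Expected project duration μ = 33 weeks. Critical path: Task 2 → Task 4 → Task 7.

Variance along critical path = 4.000 + 0.444 + 5.444 = 9.889; σ = √9.889 = 3.145 weeks.
Z = (39 − 33) / 3.145 = 1.908
P(T ≤ 39) = Φ(1.908) ≈ 0.972

0.972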